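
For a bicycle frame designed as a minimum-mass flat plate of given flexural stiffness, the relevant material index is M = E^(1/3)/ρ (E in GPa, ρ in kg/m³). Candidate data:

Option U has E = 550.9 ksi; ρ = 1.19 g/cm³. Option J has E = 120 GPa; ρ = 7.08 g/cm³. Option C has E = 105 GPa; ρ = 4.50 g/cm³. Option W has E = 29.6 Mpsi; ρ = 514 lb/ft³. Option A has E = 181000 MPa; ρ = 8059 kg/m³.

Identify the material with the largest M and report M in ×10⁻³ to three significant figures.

option U, M = 1.31×10⁻³

Convert each candidate to consistent units, then evaluate M:
  option U: E = 3.798 GPa, ρ = 1190 kg/m³
  option J: E = 120.0 GPa, ρ = 7080 kg/m³
  option C: E = 105.0 GPa, ρ = 4500 kg/m³
  option W: E = 204.1 GPa, ρ = 8233 kg/m³
  option A: E = 181.0 GPa, ρ = 8059 kg/m³
  option U: M = 1.31×10⁻³
  option C: M = 1.05×10⁻³
  option W: M = 0.715×10⁻³
  option A: M = 0.702×10⁻³
  option J: M = 0.697×10⁻³
Option U has the largest M.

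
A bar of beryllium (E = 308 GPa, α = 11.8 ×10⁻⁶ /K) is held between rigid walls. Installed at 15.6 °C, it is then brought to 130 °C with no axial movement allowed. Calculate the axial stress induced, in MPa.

416 MPa

ΔT = 114.4 K. Constrained thermal stress σ = E·α·ΔT = 308.0×10³ MPa × 11.8×10⁻⁶ × 114.4 = 416 MPa (compressive).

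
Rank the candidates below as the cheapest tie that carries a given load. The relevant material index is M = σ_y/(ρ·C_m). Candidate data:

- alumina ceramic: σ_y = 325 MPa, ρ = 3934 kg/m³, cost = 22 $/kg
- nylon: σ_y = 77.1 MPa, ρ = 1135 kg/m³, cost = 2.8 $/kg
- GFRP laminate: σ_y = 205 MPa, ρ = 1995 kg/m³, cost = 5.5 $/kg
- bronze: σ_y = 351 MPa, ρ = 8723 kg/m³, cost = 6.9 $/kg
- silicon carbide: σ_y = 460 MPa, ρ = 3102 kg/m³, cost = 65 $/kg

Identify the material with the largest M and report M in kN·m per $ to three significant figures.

nylon, M = 24.3 kN·m per $

Per-candidate index values:
  nylon: M = 24.3 kN·m per $
  GFRP laminate: M = 18.7 kN·m per $
  bronze: M = 5.83 kN·m per $
  alumina ceramic: M = 3.76 kN·m per $
  silicon carbide: M = 2.28 kN·m per $
The maximum is for nylon.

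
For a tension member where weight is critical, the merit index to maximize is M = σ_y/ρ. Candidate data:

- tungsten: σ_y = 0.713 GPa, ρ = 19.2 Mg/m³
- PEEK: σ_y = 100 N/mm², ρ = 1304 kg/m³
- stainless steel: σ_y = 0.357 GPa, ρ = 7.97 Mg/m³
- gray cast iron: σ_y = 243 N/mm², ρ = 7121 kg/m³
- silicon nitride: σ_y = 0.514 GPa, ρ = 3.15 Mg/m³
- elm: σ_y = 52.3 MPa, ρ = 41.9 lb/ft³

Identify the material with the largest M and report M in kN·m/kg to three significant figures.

Convert each candidate to consistent units, then evaluate M:
  tungsten: σ_y = 713.0 MPa, ρ = 19200 kg/m³
  PEEK: σ_y = 100.0 MPa, ρ = 1304 kg/m³
  stainless steel: σ_y = 357.0 MPa, ρ = 7970 kg/m³
  gray cast iron: σ_y = 243.0 MPa, ρ = 7121 kg/m³
  silicon nitride: σ_y = 514.0 MPa, ρ = 3150 kg/m³
  elm: σ_y = 52.30 MPa, ρ = 671.2 kg/m³
  silicon nitride: M = 163 kN·m/kg
  elm: M = 77.9 kN·m/kg
  PEEK: M = 76.7 kN·m/kg
  stainless steel: M = 44.8 kN·m/kg
  tungsten: M = 37.1 kN·m/kg
  gray cast iron: M = 34.1 kN·m/kg
Highest index: silicon nitride.

silicon nitride, M = 163 kN·m/kg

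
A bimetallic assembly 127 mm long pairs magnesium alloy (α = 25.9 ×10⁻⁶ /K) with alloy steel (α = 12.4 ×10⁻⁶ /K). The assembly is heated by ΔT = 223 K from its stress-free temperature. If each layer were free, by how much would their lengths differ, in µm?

382 µm

Δα = |25.9 − 12.4|×10⁻⁶/K = 13.5×10⁻⁶/K.
ΔL_mismatch = Δα·L·ΔT = 13.5×10⁻⁶ × 127.0 mm × 223.0 K = 382 µm.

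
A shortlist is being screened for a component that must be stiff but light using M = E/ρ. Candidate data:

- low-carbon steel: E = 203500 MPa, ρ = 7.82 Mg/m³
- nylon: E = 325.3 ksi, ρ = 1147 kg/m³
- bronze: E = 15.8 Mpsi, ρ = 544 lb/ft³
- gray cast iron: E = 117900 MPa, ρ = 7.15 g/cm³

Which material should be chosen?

low-carbon steel

Normalizing units and computing the index:
  low-carbon steel: E = 203.5 GPa, ρ = 7820 kg/m³
  nylon: E = 2.243 GPa, ρ = 1147 kg/m³
  bronze: E = 108.9 GPa, ρ = 8714 kg/m³
  gray cast iron: E = 117.9 GPa, ρ = 7150 kg/m³
  low-carbon steel: M = 26.0 MN·m/kg
  gray cast iron: M = 16.5 MN·m/kg
  bronze: M = 12.5 MN·m/kg
  nylon: M = 1.96 MN·m/kg
Low-carbon steel has the largest M.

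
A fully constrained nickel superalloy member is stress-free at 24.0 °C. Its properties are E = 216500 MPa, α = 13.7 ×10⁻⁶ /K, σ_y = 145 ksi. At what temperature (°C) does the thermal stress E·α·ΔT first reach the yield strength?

E = 216500 MPa = 216.5 GPa.
σ_y = 145 ksi = 999.7 MPa.
E·α·ΔT = 999.7 MPa ⇒ ΔT = 999.7 / (216.5×10³ × 13.7×10⁻⁶) = 337.1 K.
T = 24.0 + 337.1 = 361.1 °C.

361 °C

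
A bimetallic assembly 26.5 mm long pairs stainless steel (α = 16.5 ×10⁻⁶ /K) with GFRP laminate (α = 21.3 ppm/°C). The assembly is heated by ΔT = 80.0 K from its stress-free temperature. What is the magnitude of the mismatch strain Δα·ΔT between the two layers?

3.84×10⁻⁴

Δα = |16.5 − 21.3|×10⁻⁶/K = 4.80×10⁻⁶/K.
Mismatch strain = Δα·ΔT = 4.80×10⁻⁶ × 80.0 = 3.84×10⁻⁴.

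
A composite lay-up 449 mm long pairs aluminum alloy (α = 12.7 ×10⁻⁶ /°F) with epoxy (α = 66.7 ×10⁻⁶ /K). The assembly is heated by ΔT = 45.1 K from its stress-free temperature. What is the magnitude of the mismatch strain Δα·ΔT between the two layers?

aluminum alloy: α = 12.7×10⁻⁶/°F × 9/5 = 22.9×10⁻⁶/K.
Δα = |22.9 − 66.7|×10⁻⁶/K = 43.8×10⁻⁶/K.
Mismatch strain = Δα·ΔT = 43.8×10⁻⁶ × 45.1 = 1.98×10⁻³.

1.98×10⁻³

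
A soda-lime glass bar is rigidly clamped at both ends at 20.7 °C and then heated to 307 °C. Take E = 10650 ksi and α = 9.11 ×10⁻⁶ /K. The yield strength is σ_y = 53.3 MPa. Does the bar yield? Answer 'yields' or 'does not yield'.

E = 10650 ksi = 73.43 GPa.
ΔT = 286.3 K. Constrained thermal stress σ = E·α·ΔT = 73.43×10³ MPa × 9.11×10⁻⁶ × 286.3 = 192 MPa (compressive).
Compare to σ_y = 53.3 MPa: σ ≥ σ_y, so it yields.

yields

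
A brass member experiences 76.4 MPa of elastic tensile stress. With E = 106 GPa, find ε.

7.21×10⁻⁴

ε = σ/E = 76.4 / 106000 = 7.21×10⁻⁴.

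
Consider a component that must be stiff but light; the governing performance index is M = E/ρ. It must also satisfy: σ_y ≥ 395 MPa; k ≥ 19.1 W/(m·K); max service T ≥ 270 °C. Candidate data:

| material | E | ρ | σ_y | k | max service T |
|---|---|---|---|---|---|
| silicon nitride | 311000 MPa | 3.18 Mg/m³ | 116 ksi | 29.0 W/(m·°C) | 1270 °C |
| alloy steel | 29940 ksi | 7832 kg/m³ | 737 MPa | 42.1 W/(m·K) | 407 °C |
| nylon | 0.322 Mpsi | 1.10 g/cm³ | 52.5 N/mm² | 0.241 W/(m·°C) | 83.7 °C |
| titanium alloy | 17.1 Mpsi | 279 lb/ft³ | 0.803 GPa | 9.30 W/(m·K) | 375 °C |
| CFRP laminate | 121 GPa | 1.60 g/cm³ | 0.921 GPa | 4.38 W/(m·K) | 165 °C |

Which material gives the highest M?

Screen on constraints: σ_y ≥ 395 MPa; k ≥ 19.1 W/(m·K); max service T ≥ 270 °C. Survivors: silicon nitride, alloy steel.
In SI units:
  silicon nitride: E = 311.0 GPa, ρ = 3180 kg/m³
  alloy steel: E = 206.4 GPa, ρ = 7832 kg/m³
  silicon nitride: M = 97.8 MN·m/kg
  alloy steel: M = 26.4 MN·m/kg
Silicon nitride has the largest M.

silicon nitride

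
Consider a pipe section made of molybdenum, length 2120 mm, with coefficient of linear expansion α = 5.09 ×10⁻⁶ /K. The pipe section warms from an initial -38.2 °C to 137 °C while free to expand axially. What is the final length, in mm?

2121.9 mm

ΔT = 137 − (-38.2) = 175.2 K.
ΔL = α·L₀·ΔT = 5.09×10⁻⁶ × 2120 mm × 175.2 K = 1.89 mm.
L = L₀ + ΔL = 2120 + 1.89 = 2121.9 mm.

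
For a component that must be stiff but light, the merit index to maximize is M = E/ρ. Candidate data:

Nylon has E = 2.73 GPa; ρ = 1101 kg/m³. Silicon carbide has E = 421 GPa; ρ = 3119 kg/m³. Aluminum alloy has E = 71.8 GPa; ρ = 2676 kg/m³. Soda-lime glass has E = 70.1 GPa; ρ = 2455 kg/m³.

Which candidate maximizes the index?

Per-candidate index values:
  silicon carbide: M = 135 MN·m/kg
  soda-lime glass: M = 28.6 MN·m/kg
  aluminum alloy: M = 26.8 MN·m/kg
  nylon: M = 2.48 MN·m/kg
Silicon carbide has the largest M.

silicon carbide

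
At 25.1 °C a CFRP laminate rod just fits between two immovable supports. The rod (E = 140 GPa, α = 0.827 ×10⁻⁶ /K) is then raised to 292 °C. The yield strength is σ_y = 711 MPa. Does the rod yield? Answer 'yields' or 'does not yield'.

ΔT = 266.9 K. Constrained thermal stress σ = E·α·ΔT = 140.0×10³ MPa × 0.827×10⁻⁶ × 266.9 = 30.9 MPa (compressive).
Compare to σ_y = 711 MPa: σ < σ_y, so it does not yield.

does not yield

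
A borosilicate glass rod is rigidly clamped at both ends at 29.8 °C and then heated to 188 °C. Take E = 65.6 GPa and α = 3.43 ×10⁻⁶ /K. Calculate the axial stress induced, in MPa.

35.6 MPa

ΔT = 158.2 K. Constrained thermal stress σ = E·α·ΔT = 65.60×10³ MPa × 3.43×10⁻⁶ × 158.2 = 35.6 MPa (compressive).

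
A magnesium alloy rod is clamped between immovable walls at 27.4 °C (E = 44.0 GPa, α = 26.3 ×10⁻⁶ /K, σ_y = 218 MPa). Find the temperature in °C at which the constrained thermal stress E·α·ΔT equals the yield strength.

216 °C

E·α·ΔT = 218.0 MPa ⇒ ΔT = 218.0 / (44.00×10³ × 26.3×10⁻⁶) = 188.4 K.
T = 27.4 + 188.4 = 215.8 °C.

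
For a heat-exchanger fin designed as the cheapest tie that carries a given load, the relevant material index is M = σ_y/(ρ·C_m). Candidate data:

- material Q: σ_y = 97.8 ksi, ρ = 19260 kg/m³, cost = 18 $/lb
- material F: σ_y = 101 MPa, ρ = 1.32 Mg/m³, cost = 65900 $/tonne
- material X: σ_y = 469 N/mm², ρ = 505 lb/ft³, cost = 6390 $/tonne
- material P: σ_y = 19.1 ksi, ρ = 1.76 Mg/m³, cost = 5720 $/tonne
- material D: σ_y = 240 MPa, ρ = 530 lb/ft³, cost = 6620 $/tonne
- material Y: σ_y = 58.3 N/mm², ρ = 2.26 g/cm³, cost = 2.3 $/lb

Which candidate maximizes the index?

In SI units:
  material Q: σ_y = 674.3 MPa, ρ = 19260 kg/m³, cost = 39.68 $/kg
  material F: σ_y = 101.0 MPa, ρ = 1320 kg/m³, cost = 65.90 $/kg
  material X: σ_y = 469.0 MPa, ρ = 8089 kg/m³, cost = 6.390 $/kg
  material P: σ_y = 131.7 MPa, ρ = 1760 kg/m³, cost = 5.720 $/kg
  material D: σ_y = 240.0 MPa, ρ = 8490 kg/m³, cost = 6.620 $/kg
  material Y: σ_y = 58.30 MPa, ρ = 2260 kg/m³, cost = 5.071 $/kg
  material P: M = 13.1 kN·m per $
  material X: M = 9.07 kN·m per $
  material Y: M = 5.09 kN·m per $
  material D: M = 4.27 kN·m per $
  material F: M = 1.16 kN·m per $
  material Q: M = 0.882 kN·m per $
The maximum is for material P.

material P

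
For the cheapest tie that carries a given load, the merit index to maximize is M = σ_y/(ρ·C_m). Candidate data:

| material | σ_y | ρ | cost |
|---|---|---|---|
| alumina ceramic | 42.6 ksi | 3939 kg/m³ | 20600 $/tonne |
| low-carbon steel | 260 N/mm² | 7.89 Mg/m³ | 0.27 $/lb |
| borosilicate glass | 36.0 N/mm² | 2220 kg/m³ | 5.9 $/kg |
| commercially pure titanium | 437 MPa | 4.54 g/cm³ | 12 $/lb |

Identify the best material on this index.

low-carbon steel

In SI units:
  alumina ceramic: σ_y = 293.7 MPa, ρ = 3939 kg/m³, cost = 20.60 $/kg
  low-carbon steel: σ_y = 260.0 MPa, ρ = 7890 kg/m³, cost = 0.5952 $/kg
  borosilicate glass: σ_y = 36.00 MPa, ρ = 2220 kg/m³, cost = 5.900 $/kg
  commercially pure titanium: σ_y = 437.0 MPa, ρ = 4540 kg/m³, cost = 26.46 $/kg
  low-carbon steel: M = 55.4 kN·m per $
  commercially pure titanium: M = 3.64 kN·m per $
  alumina ceramic: M = 3.62 kN·m per $
  borosilicate glass: M = 2.75 kN·m per $
Low-carbon steel has the largest M.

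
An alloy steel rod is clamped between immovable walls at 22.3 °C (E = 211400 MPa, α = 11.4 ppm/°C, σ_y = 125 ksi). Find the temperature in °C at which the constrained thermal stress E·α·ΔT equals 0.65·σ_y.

255 °C

E = 211400 MPa = 211.4 GPa.
σ_y = 125 ksi = 861.8 MPa.
E·α·ΔT = 560.2 MPa ⇒ ΔT = 560.2 / (211.4×10³ × 11.4×10⁻⁶) = 232.5 K.
T = 22.3 + 232.5 = 254.8 °C.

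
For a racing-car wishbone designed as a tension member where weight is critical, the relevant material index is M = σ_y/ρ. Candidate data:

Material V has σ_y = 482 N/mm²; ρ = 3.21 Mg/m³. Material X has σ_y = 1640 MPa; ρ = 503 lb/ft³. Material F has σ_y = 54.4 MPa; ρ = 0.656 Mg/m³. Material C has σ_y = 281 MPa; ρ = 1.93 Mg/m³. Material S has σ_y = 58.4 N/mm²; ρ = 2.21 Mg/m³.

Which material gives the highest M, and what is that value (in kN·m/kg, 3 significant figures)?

material X, M = 204 kN·m/kg

Putting every candidate on a common basis:
  material V: σ_y = 482.0 MPa, ρ = 3210 kg/m³
  material X: σ_y = 1640 MPa, ρ = 8057 kg/m³
  material F: σ_y = 54.40 MPa, ρ = 656.0 kg/m³
  material C: σ_y = 281.0 MPa, ρ = 1930 kg/m³
  material S: σ_y = 58.40 MPa, ρ = 2210 kg/m³
  material X: M = 204 kN·m/kg
  material V: M = 150 kN·m/kg
  material C: M = 146 kN·m/kg
  material F: M = 82.9 kN·m/kg
  material S: M = 26.4 kN·m/kg
Material X ranks first.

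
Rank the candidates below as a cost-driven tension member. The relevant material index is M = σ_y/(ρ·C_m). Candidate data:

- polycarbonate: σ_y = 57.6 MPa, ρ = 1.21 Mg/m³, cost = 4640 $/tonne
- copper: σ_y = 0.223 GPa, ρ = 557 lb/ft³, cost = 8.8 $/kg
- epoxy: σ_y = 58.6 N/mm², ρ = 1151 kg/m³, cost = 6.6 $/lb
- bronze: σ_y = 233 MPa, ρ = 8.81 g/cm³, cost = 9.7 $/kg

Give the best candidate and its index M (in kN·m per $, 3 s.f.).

polycarbonate, M = 10.3 kN·m per $

After converting to SI:
  polycarbonate: σ_y = 57.60 MPa, ρ = 1210 kg/m³, cost = 4.640 $/kg
  copper: σ_y = 223.0 MPa, ρ = 8922 kg/m³, cost = 8.800 $/kg
  epoxy: σ_y = 58.60 MPa, ρ = 1151 kg/m³, cost = 14.55 $/kg
  bronze: σ_y = 233.0 MPa, ρ = 8810 kg/m³, cost = 9.700 $/kg
  polycarbonate: M = 10.3 kN·m per $
  epoxy: M = 3.50 kN·m per $
  copper: M = 2.84 kN·m per $
  bronze: M = 2.73 kN·m per $
Highest index: polycarbonate.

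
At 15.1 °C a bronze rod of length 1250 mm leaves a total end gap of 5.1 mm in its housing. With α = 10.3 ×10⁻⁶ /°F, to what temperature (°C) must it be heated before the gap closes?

α = 10.3×10⁻⁶/°F × 9/5 = 18.5×10⁻⁶/K.
α·L₀·ΔT = 5.1 mm ⇒ ΔT = 5.1 / (18.5×10⁻⁶ × 1250.0) = 220.1 K.
T = 15.1 + 220.1 = 235.2 °C.

235 °C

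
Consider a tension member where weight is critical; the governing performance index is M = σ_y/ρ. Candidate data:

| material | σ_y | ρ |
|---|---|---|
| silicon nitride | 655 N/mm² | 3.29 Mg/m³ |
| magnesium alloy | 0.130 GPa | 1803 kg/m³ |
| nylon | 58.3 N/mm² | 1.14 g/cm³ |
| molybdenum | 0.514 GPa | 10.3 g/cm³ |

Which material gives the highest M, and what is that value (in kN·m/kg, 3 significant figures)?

Putting every candidate on a common basis:
  silicon nitride: σ_y = 655.0 MPa, ρ = 3290 kg/m³
  magnesium alloy: σ_y = 130.0 MPa, ρ = 1803 kg/m³
  nylon: σ_y = 58.30 MPa, ρ = 1140 kg/m³
  molybdenum: σ_y = 514.0 MPa, ρ = 10300 kg/m³
  silicon nitride: M = 199 kN·m/kg
  magnesium alloy: M = 72.1 kN·m/kg
  nylon: M = 51.1 kN·m/kg
  molybdenum: M = 49.9 kN·m/kg
Silicon nitride has the largest M.

silicon nitride, M = 199 kN·m/kg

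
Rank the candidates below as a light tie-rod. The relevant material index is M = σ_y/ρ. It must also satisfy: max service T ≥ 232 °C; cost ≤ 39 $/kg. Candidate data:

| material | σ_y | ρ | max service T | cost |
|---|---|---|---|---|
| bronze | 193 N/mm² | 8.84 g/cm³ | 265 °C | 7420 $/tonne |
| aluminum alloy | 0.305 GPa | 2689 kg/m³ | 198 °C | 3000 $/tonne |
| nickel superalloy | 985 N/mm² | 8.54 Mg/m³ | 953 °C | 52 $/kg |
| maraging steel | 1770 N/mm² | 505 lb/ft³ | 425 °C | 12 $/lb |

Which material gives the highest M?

maraging steel

Screen on constraints: max service T ≥ 232 °C; cost ≤ 39 $/kg. Survivors: bronze, maraging steel.
Convert each candidate to consistent units, then evaluate M:
  bronze: σ_y = 193.0 MPa, ρ = 8840 kg/m³
  maraging steel: σ_y = 1770 MPa, ρ = 8089 kg/m³
  maraging steel: M = 219 kN·m/kg
  bronze: M = 21.8 kN·m/kg
Maraging steel ranks first.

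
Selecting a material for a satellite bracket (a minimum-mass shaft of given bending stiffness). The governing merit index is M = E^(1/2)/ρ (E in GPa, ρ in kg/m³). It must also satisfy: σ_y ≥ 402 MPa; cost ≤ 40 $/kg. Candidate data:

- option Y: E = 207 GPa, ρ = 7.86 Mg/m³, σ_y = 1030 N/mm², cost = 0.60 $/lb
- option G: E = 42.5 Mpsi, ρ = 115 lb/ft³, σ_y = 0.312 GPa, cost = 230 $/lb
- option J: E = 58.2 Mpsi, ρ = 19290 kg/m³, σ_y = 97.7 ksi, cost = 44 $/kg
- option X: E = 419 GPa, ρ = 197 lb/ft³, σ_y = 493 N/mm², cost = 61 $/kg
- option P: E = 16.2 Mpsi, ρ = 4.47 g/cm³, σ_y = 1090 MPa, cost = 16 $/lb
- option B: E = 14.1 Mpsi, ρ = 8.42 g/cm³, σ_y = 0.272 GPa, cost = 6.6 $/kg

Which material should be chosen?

Screen on constraints: σ_y ≥ 402 MPa; cost ≤ 40 $/kg. Survivors: option Y, option P.
In SI units:
  option Y: E = 207.0 GPa, ρ = 7860 kg/m³
  option P: E = 111.7 GPa, ρ = 4470 kg/m³
  option P: M = 2.36×10⁻³
  option Y: M = 1.83×10⁻³
Highest index: option P.

option P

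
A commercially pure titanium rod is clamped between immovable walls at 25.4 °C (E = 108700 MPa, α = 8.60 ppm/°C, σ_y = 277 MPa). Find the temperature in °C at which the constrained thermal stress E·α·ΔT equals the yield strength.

322 °C

E = 108700 MPa = 108.7 GPa.
E·α·ΔT = 277.0 MPa ⇒ ΔT = 277.0 / (108.7×10³ × 8.60×10⁻⁶) = 296.3 K.
T = 25.4 + 296.3 = 321.7 °C.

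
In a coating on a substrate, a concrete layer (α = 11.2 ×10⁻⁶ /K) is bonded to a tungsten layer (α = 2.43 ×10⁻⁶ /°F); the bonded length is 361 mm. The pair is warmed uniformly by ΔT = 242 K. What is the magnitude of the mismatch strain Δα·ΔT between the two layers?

tungsten: α = 2.43×10⁻⁶/°F × 9/5 = 4.37×10⁻⁶/K.
Δα = |11.2 − 4.37|×10⁻⁶/K = 6.83×10⁻⁶/K.
Mismatch strain = Δα·ΔT = 6.83×10⁻⁶ × 242.0 = 1.65×10⁻³.

1.65×10⁻³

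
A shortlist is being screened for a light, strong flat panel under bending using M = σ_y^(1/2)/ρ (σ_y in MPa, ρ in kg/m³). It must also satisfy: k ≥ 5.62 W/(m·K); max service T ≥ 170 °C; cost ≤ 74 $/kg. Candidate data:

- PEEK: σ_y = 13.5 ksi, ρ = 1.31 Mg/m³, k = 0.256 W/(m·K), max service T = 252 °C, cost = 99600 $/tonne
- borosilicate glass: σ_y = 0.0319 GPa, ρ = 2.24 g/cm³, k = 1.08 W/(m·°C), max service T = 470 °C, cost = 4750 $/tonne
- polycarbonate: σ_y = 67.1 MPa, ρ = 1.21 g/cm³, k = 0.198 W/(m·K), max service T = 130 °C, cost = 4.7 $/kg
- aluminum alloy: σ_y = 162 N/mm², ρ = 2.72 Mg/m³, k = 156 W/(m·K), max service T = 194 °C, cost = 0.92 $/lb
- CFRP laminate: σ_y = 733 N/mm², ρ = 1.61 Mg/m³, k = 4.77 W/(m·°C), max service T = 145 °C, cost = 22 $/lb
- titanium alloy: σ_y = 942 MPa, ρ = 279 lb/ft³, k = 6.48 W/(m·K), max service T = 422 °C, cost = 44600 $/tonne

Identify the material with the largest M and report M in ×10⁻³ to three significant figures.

titanium alloy, M = 6.87×10⁻³

Screen on constraints: k ≥ 5.62 W/(m·K); max service T ≥ 170 °C; cost ≤ 74 $/kg. Survivors: aluminum alloy, titanium alloy.
After converting to SI:
  aluminum alloy: σ_y = 162.0 MPa, ρ = 2720 kg/m³
  titanium alloy: σ_y = 942.0 MPa, ρ = 4469 kg/m³
  titanium alloy: M = 6.87×10⁻³
  aluminum alloy: M = 4.68×10⁻³
The maximum is for titanium alloy.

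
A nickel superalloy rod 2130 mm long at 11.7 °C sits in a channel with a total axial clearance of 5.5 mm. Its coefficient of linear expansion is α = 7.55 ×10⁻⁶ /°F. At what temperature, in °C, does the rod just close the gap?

α = 7.55×10⁻⁶/°F × 9/5 = 13.6×10⁻⁶/K.
α·L₀·ΔT = 5.5 mm ⇒ ΔT = 5.5 / (13.6×10⁻⁶ × 2130.0) = 190.0 K.
T = 11.7 + 190.0 = 201.7 °C.

202 °C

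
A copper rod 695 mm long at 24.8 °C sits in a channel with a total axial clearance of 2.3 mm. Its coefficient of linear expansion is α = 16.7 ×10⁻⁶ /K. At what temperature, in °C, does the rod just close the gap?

223 °C

α·L₀·ΔT = 2.3 mm ⇒ ΔT = 2.3 / (16.7×10⁻⁶ × 695.0) = 198.2 K.
T = 24.8 + 198.2 = 223.0 °C.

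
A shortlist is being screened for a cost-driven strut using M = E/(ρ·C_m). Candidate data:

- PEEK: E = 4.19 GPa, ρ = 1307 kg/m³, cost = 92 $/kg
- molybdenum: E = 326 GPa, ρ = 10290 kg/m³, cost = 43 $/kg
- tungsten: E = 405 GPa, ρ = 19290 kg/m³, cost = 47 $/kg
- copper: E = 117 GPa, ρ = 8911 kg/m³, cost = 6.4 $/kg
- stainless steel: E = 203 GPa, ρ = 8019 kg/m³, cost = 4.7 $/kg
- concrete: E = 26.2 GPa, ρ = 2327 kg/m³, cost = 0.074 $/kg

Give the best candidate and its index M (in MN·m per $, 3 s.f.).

concrete, M = 152 MN·m per $

Per-candidate index values:
  concrete: M = 152 MN·m per $
  stainless steel: M = 5.39 MN·m per $
  copper: M = 2.05 MN·m per $
  molybdenum: M = 0.737 MN·m per $
  tungsten: M = 0.447 MN·m per $
  PEEK: M = 0.0348 MN·m per $
Concrete has the largest M.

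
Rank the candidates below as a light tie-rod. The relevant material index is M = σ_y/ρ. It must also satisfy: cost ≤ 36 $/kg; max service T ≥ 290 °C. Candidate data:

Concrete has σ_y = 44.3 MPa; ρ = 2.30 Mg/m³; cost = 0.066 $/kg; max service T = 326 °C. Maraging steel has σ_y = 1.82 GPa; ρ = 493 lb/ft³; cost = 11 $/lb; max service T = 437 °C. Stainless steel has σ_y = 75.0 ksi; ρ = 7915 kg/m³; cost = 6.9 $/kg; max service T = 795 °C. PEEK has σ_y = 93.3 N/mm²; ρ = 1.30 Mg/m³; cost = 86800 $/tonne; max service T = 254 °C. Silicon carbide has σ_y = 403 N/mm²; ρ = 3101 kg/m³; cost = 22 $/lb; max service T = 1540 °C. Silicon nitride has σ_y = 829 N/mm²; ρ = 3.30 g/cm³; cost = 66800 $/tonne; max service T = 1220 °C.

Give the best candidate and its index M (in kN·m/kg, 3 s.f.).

Screen on constraints: cost ≤ 36 $/kg; max service T ≥ 290 °C. Survivors: concrete, maraging steel, stainless steel.
Normalizing units and computing the index:
  concrete: σ_y = 44.30 MPa, ρ = 2300 kg/m³
  maraging steel: σ_y = 1820 MPa, ρ = 7897 kg/m³
  stainless steel: σ_y = 517.1 MPa, ρ = 7915 kg/m³
  maraging steel: M = 230 kN·m/kg
  stainless steel: M = 65.3 kN·m/kg
  concrete: M = 19.3 kN·m/kg
Maraging steel has the largest M.

maraging steel, M = 230 kN·m/kg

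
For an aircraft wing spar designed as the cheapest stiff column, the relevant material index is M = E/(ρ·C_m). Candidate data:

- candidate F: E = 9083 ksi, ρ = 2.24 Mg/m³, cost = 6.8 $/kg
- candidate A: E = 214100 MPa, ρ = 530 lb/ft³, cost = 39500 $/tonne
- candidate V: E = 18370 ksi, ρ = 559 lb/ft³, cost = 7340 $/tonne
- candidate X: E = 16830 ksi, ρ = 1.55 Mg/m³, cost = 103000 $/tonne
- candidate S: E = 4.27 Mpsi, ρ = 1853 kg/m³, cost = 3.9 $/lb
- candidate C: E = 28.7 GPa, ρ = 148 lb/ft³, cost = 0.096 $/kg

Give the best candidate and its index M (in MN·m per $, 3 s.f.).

Convert each candidate to consistent units, then evaluate M:
  candidate F: E = 62.63 GPa, ρ = 2240 kg/m³, cost = 6.800 $/kg
  candidate A: E = 214.1 GPa, ρ = 8490 kg/m³, cost = 39.50 $/kg
  candidate V: E = 126.7 GPa, ρ = 8954 kg/m³, cost = 7.340 $/kg
  candidate X: E = 116.0 GPa, ρ = 1550 kg/m³, cost = 103.0 $/kg
  candidate S: E = 29.44 GPa, ρ = 1853 kg/m³, cost = 8.598 $/kg
  candidate C: E = 28.70 GPa, ρ = 2371 kg/m³, cost = 0.09600 $/kg
  candidate C: M = 126 MN·m per $
  candidate F: M = 4.11 MN·m per $
  candidate V: M = 1.93 MN·m per $
  candidate S: M = 1.85 MN·m per $
  candidate X: M = 0.727 MN·m per $
  candidate A: M = 0.638 MN·m per $
Highest index: candidate C.

candidate C, M = 126 MN·m per $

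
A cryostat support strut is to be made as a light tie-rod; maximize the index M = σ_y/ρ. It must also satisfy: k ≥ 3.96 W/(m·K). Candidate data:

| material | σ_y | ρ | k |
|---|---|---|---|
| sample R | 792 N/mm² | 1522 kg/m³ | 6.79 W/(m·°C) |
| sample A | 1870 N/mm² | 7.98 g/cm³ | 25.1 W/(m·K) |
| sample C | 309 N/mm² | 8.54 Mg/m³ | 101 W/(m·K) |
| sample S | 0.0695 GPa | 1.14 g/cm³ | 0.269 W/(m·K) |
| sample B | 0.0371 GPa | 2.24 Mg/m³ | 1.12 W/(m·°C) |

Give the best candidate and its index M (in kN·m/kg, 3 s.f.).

Screen on constraints: k ≥ 3.96 W/(m·K). Survivors: sample R, sample A, sample C.
After converting to SI:
  sample R: σ_y = 792.0 MPa, ρ = 1522 kg/m³
  sample A: σ_y = 1870 MPa, ρ = 7980 kg/m³
  sample C: σ_y = 309.0 MPa, ρ = 8540 kg/m³
  sample R: M = 520 kN·m/kg
  sample A: M = 234 kN·m/kg
  sample C: M = 36.2 kN·m/kg
Sample R ranks first.

sample R, M = 520 kN·m/kg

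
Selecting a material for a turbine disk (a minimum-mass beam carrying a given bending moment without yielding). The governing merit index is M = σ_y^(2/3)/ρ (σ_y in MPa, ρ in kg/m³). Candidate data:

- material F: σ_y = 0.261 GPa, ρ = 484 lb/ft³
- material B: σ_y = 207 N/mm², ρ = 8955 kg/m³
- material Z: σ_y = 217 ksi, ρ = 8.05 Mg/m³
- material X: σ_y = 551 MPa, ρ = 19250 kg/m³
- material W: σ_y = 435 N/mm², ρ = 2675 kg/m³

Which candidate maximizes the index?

After converting to SI:
  material F: σ_y = 261.0 MPa, ρ = 7753 kg/m³
  material B: σ_y = 207.0 MPa, ρ = 8955 kg/m³
  material Z: σ_y = 1496 MPa, ρ = 8050 kg/m³
  material X: σ_y = 551.0 MPa, ρ = 19250 kg/m³
  material W: σ_y = 435.0 MPa, ρ = 2675 kg/m³
  material W: M = 21.5×10⁻³
  material Z: M = 16.3×10⁻³
  material F: M = 5.27×10⁻³
  material B: M = 3.91×10⁻³
  material X: M = 3.49×10⁻³
Highest index: material W.

material W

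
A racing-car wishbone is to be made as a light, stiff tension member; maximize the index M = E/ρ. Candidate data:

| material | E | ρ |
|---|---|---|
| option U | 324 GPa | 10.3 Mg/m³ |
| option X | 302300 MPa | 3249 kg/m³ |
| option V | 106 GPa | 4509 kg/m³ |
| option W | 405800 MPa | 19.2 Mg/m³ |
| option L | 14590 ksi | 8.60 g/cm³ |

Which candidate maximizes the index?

option X

Normalizing units and computing the index:
  option U: E = 324.0 GPa, ρ = 10300 kg/m³
  option X: E = 302.3 GPa, ρ = 3249 kg/m³
  option V: E = 106.0 GPa, ρ = 4509 kg/m³
  option W: E = 405.8 GPa, ρ = 19200 kg/m³
  option L: E = 100.6 GPa, ρ = 8600 kg/m³
  option X: M = 93.0 MN·m/kg
  option U: M = 31.5 MN·m/kg
  option V: M = 23.5 MN·m/kg
  option W: M = 21.1 MN·m/kg
  option L: M = 11.7 MN·m/kg
Option X ranks first.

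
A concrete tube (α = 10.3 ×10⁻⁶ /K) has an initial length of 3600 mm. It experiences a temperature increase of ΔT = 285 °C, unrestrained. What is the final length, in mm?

ΔL = α·L₀·ΔT = 10.3×10⁻⁶ × 3600 mm × 285.0 K = 10.6 mm.
L = L₀ + ΔL = 3600 + 10.6 = 3610.6 mm.

3610.6 mm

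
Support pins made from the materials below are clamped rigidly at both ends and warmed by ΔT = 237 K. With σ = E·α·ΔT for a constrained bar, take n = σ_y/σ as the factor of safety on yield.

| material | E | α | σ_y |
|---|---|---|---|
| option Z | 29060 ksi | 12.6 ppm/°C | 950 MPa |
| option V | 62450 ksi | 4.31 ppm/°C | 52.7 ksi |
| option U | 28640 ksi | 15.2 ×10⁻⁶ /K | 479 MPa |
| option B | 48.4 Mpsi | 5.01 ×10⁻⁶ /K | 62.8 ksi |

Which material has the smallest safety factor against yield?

option U

Converting E to GPa, α to ×10⁻⁶/K, σ_y to MPa, then σ and n for each:
  option Z: E = 200.4, α = 12.6, σ_y = 950.0 → σ = 598 MPa, n = 1.59
  option V: E = 430.6, α = 4.31, σ_y = 363.4 → σ = 440 MPa, n = 0.826
  option U: E = 197.5, α = 15.2, σ_y = 479.0 → σ = 711 MPa, n = 0.673
  option B: E = 333.7, α = 5.01, σ_y = 433.0 → σ = 396 MPa, n = 1.09
The minimum is option U at n = 0.673.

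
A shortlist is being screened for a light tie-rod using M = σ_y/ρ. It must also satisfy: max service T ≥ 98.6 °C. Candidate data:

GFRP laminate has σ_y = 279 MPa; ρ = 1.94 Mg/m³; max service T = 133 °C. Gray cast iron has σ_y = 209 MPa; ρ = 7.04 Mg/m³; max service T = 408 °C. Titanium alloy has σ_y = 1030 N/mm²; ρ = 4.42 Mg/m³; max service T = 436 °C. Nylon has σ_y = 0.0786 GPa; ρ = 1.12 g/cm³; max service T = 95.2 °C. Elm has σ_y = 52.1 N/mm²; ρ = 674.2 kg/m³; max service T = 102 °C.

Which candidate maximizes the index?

Screen on constraints: max service T ≥ 98.6 °C. Survivors: GFRP laminate, gray cast iron, titanium alloy, elm.
Putting every candidate on a common basis:
  GFRP laminate: σ_y = 279.0 MPa, ρ = 1940 kg/m³
  gray cast iron: σ_y = 209.0 MPa, ρ = 7040 kg/m³
  titanium alloy: σ_y = 1030 MPa, ρ = 4420 kg/m³
  elm: σ_y = 52.10 MPa, ρ = 674.2 kg/m³
  titanium alloy: M = 233 kN·m/kg
  GFRP laminate: M = 144 kN·m/kg
  elm: M = 77.3 kN·m/kg
  gray cast iron: M = 29.7 kN·m/kg
Titanium alloy has the largest M.

titanium alloy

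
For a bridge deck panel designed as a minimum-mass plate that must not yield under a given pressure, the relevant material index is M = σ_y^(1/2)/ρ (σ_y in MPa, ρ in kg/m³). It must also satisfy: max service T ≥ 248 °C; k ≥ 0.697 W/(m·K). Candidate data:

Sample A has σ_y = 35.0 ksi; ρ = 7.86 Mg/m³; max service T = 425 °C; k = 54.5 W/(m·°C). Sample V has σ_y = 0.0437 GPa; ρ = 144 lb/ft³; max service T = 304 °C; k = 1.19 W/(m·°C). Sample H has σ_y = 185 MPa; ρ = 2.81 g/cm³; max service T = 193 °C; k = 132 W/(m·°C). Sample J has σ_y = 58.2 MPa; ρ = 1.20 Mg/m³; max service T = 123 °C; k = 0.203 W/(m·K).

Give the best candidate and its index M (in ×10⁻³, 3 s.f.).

sample V, M = 2.87×10⁻³

Screen on constraints: max service T ≥ 248 °C; k ≥ 0.697 W/(m·K). Survivors: sample A, sample V.
After converting to SI:
  sample A: σ_y = 241.3 MPa, ρ = 7860 kg/m³
  sample V: σ_y = 43.70 MPa, ρ = 2307 kg/m³
  sample V: M = 2.87×10⁻³
  sample A: M = 1.98×10⁻³
Sample V has the largest M.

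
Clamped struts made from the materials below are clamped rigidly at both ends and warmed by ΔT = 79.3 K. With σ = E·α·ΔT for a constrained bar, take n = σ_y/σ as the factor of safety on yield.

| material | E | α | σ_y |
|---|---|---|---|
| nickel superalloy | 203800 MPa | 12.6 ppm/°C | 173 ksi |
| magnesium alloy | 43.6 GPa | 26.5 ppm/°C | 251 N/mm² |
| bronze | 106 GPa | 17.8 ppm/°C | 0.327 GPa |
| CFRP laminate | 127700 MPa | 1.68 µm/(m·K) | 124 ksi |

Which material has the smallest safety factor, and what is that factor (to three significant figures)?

bronze, n = 2.19

With everything in SI (GPa, ×10⁻⁶/K, MPa):
  nickel superalloy: E = 203.8, α = 12.6, σ_y = 1193 → σ = 204 MPa, n = 5.86
  magnesium alloy: E = 43.60, α = 26.5, σ_y = 251.0 → σ = 91.6 MPa, n = 2.74
  bronze: E = 106.0, α = 17.8, σ_y = 327.0 → σ = 150 MPa, n = 2.19
  CFRP laminate: E = 127.7, α = 1.68, σ_y = 855.0 → σ = 17.0 MPa, n = 50.3
Bronze has the lowest safety factor, n = 2.19.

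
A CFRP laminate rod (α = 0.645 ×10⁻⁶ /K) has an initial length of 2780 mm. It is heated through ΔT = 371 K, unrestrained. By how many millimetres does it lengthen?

0.665 mm

ΔL = α·L₀·ΔT = 0.645×10⁻⁶ × 2780 mm × 371.0 K = 0.665 mm.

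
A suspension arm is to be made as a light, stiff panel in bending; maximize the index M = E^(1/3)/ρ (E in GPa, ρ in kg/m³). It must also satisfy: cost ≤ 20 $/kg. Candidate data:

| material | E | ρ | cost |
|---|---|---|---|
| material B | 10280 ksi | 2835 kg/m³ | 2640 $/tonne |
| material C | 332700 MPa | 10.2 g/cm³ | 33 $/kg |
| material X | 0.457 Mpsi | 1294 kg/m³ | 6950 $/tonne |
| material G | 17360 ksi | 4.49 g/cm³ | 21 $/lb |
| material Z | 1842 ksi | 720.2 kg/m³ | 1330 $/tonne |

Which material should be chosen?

material Z

Screen on constraints: cost ≤ 20 $/kg. Survivors: material B, material X, material Z.
Normalizing units and computing the index:
  material B: E = 70.88 GPa, ρ = 2835 kg/m³
  material X: E = 3.151 GPa, ρ = 1294 kg/m³
  material Z: E = 12.70 GPa, ρ = 720.2 kg/m³
  material Z: M = 3.24×10⁻³
  material B: M = 1.46×10⁻³
  material X: M = 1.13×10⁻³
Material Z ranks first.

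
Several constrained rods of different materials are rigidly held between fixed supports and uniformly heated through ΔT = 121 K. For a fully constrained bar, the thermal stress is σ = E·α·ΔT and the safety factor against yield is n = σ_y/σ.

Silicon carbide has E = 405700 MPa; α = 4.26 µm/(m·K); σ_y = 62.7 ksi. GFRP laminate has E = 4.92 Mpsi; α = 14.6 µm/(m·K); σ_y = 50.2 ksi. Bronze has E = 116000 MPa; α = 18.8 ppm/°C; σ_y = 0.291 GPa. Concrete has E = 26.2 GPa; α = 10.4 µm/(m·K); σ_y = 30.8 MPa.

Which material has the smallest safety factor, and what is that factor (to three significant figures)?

concrete, n = 0.934

Per material, after unit conversion:
  silicon carbide: E = 405.7, α = 4.26, σ_y = 432.3 → σ = 209 MPa, n = 2.07
  GFRP laminate: E = 33.92, α = 14.6, σ_y = 346.1 → σ = 59.9 MPa, n = 5.78
  bronze: E = 116.0, α = 18.8, σ_y = 291.0 → σ = 264 MPa, n = 1.10
  concrete: E = 26.20, α = 10.4, σ_y = 30.80 → σ = 33.0 MPa, n = 0.934
Smallest n: concrete with n = 0.934.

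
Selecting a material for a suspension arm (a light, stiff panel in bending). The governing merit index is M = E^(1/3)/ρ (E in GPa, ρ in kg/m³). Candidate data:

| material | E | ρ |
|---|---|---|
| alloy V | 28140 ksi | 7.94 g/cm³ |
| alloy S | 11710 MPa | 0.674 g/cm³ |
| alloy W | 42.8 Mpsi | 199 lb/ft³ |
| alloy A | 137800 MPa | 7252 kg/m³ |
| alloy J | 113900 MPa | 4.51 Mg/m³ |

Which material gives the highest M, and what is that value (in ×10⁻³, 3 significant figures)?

alloy S, M = 3.37×10⁻³

Normalizing units and computing the index:
  alloy V: E = 194.0 GPa, ρ = 7940 kg/m³
  alloy S: E = 11.71 GPa, ρ = 674.0 kg/m³
  alloy W: E = 295.1 GPa, ρ = 3188 kg/m³
  alloy A: E = 137.8 GPa, ρ = 7252 kg/m³
  alloy J: E = 113.9 GPa, ρ = 4510 kg/m³
  alloy S: M = 3.37×10⁻³
  alloy W: M = 2.09×10⁻³
  alloy J: M = 1.07×10⁻³
  alloy V: M = 0.729×10⁻³
  alloy A: M = 0.712×10⁻³
Alloy S has the largest M.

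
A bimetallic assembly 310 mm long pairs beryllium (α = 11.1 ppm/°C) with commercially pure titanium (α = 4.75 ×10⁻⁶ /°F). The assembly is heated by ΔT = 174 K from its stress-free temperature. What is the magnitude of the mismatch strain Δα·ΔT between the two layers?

4.44×10⁻⁴

commercially pure titanium: α = 4.75×10⁻⁶/°F × 9/5 = 8.55×10⁻⁶/K.
Δα = |11.1 − 8.55|×10⁻⁶/K = 2.55×10⁻⁶/K.
Mismatch strain = Δα·ΔT = 2.55×10⁻⁶ × 174.0 = 4.44×10⁻⁴.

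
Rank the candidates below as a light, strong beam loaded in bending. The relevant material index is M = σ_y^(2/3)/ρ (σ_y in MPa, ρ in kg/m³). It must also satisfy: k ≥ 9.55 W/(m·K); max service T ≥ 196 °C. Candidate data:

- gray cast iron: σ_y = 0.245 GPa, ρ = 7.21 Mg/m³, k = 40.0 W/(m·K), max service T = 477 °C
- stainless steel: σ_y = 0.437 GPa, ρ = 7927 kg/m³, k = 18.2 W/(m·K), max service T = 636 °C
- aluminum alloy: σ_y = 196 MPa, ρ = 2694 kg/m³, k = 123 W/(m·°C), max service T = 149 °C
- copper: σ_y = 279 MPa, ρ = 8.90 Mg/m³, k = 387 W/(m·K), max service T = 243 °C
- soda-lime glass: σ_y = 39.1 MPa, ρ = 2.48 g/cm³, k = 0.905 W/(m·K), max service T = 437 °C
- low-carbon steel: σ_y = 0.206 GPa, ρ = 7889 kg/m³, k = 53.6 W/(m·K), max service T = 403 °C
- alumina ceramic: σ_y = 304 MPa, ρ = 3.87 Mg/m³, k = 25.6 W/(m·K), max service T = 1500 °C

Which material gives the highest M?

alumina ceramic

Screen on constraints: k ≥ 9.55 W/(m·K); max service T ≥ 196 °C. Survivors: gray cast iron, stainless steel, copper, low-carbon steel, alumina ceramic.
Convert each candidate to consistent units, then evaluate M:
  gray cast iron: σ_y = 245.0 MPa, ρ = 7210 kg/m³
  stainless steel: σ_y = 437.0 MPa, ρ = 7927 kg/m³
  copper: σ_y = 279.0 MPa, ρ = 8900 kg/m³
  low-carbon steel: σ_y = 206.0 MPa, ρ = 7889 kg/m³
  alumina ceramic: σ_y = 304.0 MPa, ρ = 3870 kg/m³
  alumina ceramic: M = 11.7×10⁻³
  stainless steel: M = 7.26×10⁻³
  gray cast iron: M = 5.43×10⁻³
  copper: M = 4.80×10⁻³
  low-carbon steel: M = 4.42×10⁻³
Highest index: alumina ceramic.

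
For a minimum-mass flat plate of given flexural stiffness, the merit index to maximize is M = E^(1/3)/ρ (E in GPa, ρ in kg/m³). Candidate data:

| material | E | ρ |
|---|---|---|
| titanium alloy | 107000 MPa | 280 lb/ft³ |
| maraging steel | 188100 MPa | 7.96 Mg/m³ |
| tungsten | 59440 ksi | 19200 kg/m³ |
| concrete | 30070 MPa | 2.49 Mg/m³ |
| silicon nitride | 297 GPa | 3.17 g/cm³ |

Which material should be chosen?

silicon nitride

After converting to SI:
  titanium alloy: E = 107.0 GPa, ρ = 4485 kg/m³
  maraging steel: E = 188.1 GPa, ρ = 7960 kg/m³
  tungsten: E = 409.8 GPa, ρ = 19200 kg/m³
  concrete: E = 30.07 GPa, ρ = 2490 kg/m³
  silicon nitride: E = 297.0 GPa, ρ = 3170 kg/m³
  silicon nitride: M = 2.10×10⁻³
  concrete: M = 1.25×10⁻³
  titanium alloy: M = 1.06×10⁻³
  maraging steel: M = 0.720×10⁻³
  tungsten: M = 0.387×10⁻³
The maximum is for silicon nitride.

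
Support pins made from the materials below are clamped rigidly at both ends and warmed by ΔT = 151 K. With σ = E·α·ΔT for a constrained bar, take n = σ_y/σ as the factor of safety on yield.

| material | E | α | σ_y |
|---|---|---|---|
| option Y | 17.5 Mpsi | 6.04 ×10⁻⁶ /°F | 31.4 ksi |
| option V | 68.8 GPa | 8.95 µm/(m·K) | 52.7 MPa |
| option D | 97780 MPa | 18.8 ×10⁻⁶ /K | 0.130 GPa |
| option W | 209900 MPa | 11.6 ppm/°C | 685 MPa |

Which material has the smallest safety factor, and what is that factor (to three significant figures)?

With everything in SI (GPa, ×10⁻⁶/K, MPa):
  option Y: E = 120.7, α = 10.9, σ_y = 216.5 → σ = 198 MPa, n = 1.09
  option V: E = 68.80, α = 8.95, σ_y = 52.70 → σ = 93.0 MPa, n = 0.567
  option D: E = 97.78, α = 18.8, σ_y = 130.0 → σ = 278 MPa, n = 0.468
  option W: E = 209.9, α = 11.6, σ_y = 685.0 → σ = 368 MPa, n = 1.86
Smallest n: option D with n = 0.468.

option D, n = 0.468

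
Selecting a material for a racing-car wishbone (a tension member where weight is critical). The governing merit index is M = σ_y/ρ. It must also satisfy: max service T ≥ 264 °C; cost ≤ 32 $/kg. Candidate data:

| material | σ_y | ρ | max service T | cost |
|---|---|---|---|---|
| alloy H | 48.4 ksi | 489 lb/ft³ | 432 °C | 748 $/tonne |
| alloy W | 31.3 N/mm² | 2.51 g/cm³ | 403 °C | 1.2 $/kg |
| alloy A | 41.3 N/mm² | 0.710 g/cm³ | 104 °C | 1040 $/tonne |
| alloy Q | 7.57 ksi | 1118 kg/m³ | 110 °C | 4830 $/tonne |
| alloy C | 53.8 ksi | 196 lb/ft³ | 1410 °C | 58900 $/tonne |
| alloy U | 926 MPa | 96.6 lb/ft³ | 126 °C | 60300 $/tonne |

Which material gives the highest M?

Screen on constraints: max service T ≥ 264 °C; cost ≤ 32 $/kg. Survivors: alloy H, alloy W.
After converting to SI:
  alloy H: σ_y = 333.7 MPa, ρ = 7833 kg/m³
  alloy W: σ_y = 31.30 MPa, ρ = 2510 kg/m³
  alloy H: M = 42.6 kN·m/kg
  alloy W: M = 12.5 kN·m/kg
Alloy H has the largest M.

alloy H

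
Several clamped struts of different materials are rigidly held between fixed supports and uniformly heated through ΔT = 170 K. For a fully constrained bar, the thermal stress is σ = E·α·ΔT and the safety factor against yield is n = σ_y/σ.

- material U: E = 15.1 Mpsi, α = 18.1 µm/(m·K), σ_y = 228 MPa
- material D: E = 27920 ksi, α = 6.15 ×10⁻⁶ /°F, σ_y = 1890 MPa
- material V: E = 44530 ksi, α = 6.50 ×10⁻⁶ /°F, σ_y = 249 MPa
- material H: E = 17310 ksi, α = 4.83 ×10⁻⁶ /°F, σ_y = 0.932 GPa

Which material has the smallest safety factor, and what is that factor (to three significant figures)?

In consistent units (E in GPa, α in ×10⁻⁶/K, σ_y in MPa):
  material U: E = 104.1, α = 18.1, σ_y = 228.0 → σ = 320 MPa, n = 0.712
  material D: E = 192.5, α = 11.1, σ_y = 1890 → σ = 362 MPa, n = 5.22
  material V: E = 307.0, α = 11.7, σ_y = 249.0 → σ = 611 MPa, n = 0.408
  material H: E = 119.3, α = 8.69, σ_y = 932.0 → σ = 176 MPa, n = 5.28
The minimum is material V at n = 0.408.

material V, n = 0.408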